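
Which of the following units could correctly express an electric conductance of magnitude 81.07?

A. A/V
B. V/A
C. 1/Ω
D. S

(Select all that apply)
A, C, D

electric conductance has SI base units: A^2 * s^3 / (kg * m^2)

Checking each option against A^2 * s^3 / (kg * m^2):
  A. A/V: ✓ matches
  B. V/A: ✗ does not match
  C. 1/Ω: ✓ matches
  D. S: ✓ matches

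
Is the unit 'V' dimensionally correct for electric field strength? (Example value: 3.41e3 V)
No

electric field strength has SI base units: kg * m / (A * s^3)
V does NOT reduce to kg * m / (A * s^3); a valid unit for electric field strength would be e.g. V/m.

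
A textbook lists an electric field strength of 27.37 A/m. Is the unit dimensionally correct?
No

electric field strength has SI base units: kg * m / (A * s^3)
A/m does NOT reduce to kg * m / (A * s^3); a valid unit for electric field strength would be e.g. V/m.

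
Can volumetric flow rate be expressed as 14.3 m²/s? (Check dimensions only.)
No

volumetric flow rate has SI base units: m^3 / s
m²/s does NOT reduce to m^3 / s; a valid unit for volumetric flow rate would be e.g. m³/s.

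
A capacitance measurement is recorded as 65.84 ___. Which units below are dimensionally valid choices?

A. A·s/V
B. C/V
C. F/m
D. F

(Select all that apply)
A, B, D

capacitance has SI base units: A^2 * s^4 / (kg * m^2)

Checking each option against A^2 * s^4 / (kg * m^2):
  A. A·s/V: ✓ matches
  B. C/V: ✓ matches
  C. F/m: ✗ does not match
  D. F: ✓ matches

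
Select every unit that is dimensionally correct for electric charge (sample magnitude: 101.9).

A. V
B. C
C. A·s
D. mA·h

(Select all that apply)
B, C, D

electric charge has SI base units: A * s

Checking each option against A * s:
  A. V: ✗ does not match
  B. C: ✓ matches
  C. A·s: ✓ matches
  D. mA·h: ✓ matches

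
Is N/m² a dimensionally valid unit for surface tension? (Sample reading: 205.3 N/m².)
No

surface tension has SI base units: kg / s^2
N/m² does NOT reduce to kg / s^2; a valid unit for surface tension would be e.g. N/m.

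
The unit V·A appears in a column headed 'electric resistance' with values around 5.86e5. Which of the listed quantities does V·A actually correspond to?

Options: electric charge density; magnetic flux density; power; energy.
power

electric resistance should have units dimensionally equivalent to kg * m^2 / (A^2 * s^3) (e.g. Ω).
The given unit 'V·A' reduces to kg * m^2 / s^3. Of the listed options, that is the dimensionality of power.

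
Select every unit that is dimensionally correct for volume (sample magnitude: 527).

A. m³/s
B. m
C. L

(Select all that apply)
C

volume has SI base units: m^3

Checking each option against m^3:
  A. m³/s: ✗ does not match
  B. m: ✗ does not match
  C. L: ✓ matches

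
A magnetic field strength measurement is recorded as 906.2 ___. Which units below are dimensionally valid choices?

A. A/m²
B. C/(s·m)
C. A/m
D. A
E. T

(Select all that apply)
B, C

magnetic field strength has SI base units: A / m

Checking each option against A / m:
  A. A/m²: ✗ does not match
  B. C/(s·m): ✓ matches
  C. A/m: ✓ matches
  D. A: ✗ does not match
  E. T: ✗ does not match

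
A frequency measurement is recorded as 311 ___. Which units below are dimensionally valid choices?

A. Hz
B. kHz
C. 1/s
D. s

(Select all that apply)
A, B, C

frequency has SI base units: 1 / s

Checking each option against 1 / s:
  A. Hz: ✓ matches
  B. kHz: ✓ matches
  C. 1/s: ✓ matches
  D. s: ✗ does not match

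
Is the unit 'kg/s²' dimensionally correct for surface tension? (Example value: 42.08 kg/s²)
Yes

surface tension has SI base units: kg / s^2
kg/s² reduces to the same SI base units, so it is a valid unit for surface tension.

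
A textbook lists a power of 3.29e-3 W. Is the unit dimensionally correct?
Yes

power has SI base units: kg * m^2 / s^3
W reduces to the same SI base units, so it is a valid unit for power.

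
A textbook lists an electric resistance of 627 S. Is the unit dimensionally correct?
No

electric resistance has SI base units: kg * m^2 / (A^2 * s^3)
S does NOT reduce to kg * m^2 / (A^2 * s^3); a valid unit for electric resistance would be e.g. Ω.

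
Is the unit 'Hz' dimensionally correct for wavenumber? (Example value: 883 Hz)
No

wavenumber has SI base units: 1 / m
Hz does NOT reduce to 1 / m; a valid unit for wavenumber would be e.g. 1/m.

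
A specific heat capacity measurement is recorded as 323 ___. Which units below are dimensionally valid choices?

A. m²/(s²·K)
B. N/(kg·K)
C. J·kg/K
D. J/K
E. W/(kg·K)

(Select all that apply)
A

specific heat capacity has SI base units: m^2 / (s^2 * K)

Checking each option against m^2 / (s^2 * K):
  A. m²/(s²·K): ✓ matches
  B. N/(kg·K): ✗ does not match
  C. J·kg/K: ✗ does not match
  D. J/K: ✗ does not match
  E. W/(kg·K): ✗ does not match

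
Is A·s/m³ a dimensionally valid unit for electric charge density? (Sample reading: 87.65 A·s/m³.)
Yes

electric charge density has SI base units: A * s / m^3
A·s/m³ reduces to the same SI base units, so it is a valid unit for electric charge density.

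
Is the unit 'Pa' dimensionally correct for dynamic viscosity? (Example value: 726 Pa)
No

dynamic viscosity has SI base units: kg / (m * s)
Pa does NOT reduce to kg / (m * s); a valid unit for dynamic viscosity would be e.g. Pa·s.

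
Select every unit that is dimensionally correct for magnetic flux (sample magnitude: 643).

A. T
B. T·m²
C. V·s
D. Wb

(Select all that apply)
B, C, D

magnetic flux has SI base units: kg * m^2 / (A * s^2)

Checking each option against kg * m^2 / (A * s^2):
  A. T: ✗ does not match
  B. T·m²: ✓ matches
  C. V·s: ✓ matches
  D. Wb: ✓ matches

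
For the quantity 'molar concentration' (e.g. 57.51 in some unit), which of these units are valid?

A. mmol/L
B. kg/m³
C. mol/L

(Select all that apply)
A, C

molar concentration has SI base units: mol / m^3

Checking each option against mol / m^3:
  A. mmol/L: ✓ matches
  B. kg/m³: ✗ does not match
  C. mol/L: ✓ matches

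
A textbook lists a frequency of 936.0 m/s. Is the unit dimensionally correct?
No

frequency has SI base units: 1 / s
m/s does NOT reduce to 1 / s; a valid unit for frequency would be e.g. Hz.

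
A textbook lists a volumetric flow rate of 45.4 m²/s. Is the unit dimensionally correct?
No

volumetric flow rate has SI base units: m^3 / s
m²/s does NOT reduce to m^3 / s; a valid unit for volumetric flow rate would be e.g. m³/s.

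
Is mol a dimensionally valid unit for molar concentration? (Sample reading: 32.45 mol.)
No

molar concentration has SI base units: mol / m^3
mol does NOT reduce to mol / m^3; a valid unit for molar concentration would be e.g. mol/m³.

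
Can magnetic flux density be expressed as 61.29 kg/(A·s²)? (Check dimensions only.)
Yes

magnetic flux density has SI base units: kg / (A * s^2)
kg/(A·s²) reduces to the same SI base units, so it is a valid unit for magnetic flux density.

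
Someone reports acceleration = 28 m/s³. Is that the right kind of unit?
No

acceleration has SI base units: m / s^2
m/s³ does NOT reduce to m / s^2; a valid unit for acceleration would be e.g. m/s².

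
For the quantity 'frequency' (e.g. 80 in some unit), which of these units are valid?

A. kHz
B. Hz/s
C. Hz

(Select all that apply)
A, C

frequency has SI base units: 1 / s

Checking each option against 1 / s:
  A. kHz: ✓ matches
  B. Hz/s: ✗ does not match
  C. Hz: ✓ matches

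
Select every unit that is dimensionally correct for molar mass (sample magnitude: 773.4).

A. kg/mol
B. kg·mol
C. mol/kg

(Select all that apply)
A

molar mass has SI base units: kg / mol

Checking each option against kg / mol:
  A. kg/mol: ✓ matches
  B. kg·mol: ✗ does not match
  C. mol/kg: ✗ does not match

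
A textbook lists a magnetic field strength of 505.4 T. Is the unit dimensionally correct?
No

magnetic field strength has SI base units: A / m
T does NOT reduce to A / m; a valid unit for magnetic field strength would be e.g. A/m.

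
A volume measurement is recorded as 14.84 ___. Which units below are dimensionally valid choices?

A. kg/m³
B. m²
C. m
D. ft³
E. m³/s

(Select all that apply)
D

volume has SI base units: m^3

Checking each option against m^3:
  A. kg/m³: ✗ does not match
  B. m²: ✗ does not match
  C. m: ✗ does not match
  D. ft³: ✓ matches
  E. m³/s: ✗ does not match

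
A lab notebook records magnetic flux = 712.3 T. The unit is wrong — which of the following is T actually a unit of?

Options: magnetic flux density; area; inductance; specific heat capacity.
magnetic flux density

magnetic flux should have units dimensionally equivalent to kg * m^2 / (A * s^2) (e.g. Wb).
The given unit 'T' reduces to kg / (A * s^2). Of the listed options, that is the dimensionality of magnetic flux density.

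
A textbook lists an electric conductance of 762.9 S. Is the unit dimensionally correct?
Yes

electric conductance has SI base units: A^2 * s^3 / (kg * m^2)
S reduces to the same SI base units, so it is a valid unit for electric conductance.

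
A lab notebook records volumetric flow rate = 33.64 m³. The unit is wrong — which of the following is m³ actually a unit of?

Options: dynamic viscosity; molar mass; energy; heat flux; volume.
volume

volumetric flow rate should have units dimensionally equivalent to m^3 / s (e.g. m³/s).
The given unit 'm³' reduces to m^3. Of the listed options, that is the dimensionality of volume.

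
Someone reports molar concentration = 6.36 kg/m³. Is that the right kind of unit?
No

molar concentration has SI base units: mol / m^3
kg/m³ does NOT reduce to mol / m^3; a valid unit for molar concentration would be e.g. mol/m³.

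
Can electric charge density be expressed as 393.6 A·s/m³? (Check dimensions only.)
Yes

electric charge density has SI base units: A * s / m^3
A·s/m³ reduces to the same SI base units, so it is a valid unit for electric charge density.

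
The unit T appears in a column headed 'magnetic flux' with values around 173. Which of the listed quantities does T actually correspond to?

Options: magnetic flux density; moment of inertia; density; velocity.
magnetic flux density

magnetic flux should have units dimensionally equivalent to kg * m^2 / (A * s^2) (e.g. Wb).
The given unit 'T' reduces to kg / (A * s^2). Of the listed options, that is the dimensionality of magnetic flux density.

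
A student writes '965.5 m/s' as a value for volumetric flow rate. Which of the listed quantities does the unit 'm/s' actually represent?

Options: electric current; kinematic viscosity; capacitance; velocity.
velocity

volumetric flow rate should have units dimensionally equivalent to m^3 / s (e.g. m³/s).
The given unit 'm/s' reduces to m / s. Of the listed options, that is the dimensionality of velocity.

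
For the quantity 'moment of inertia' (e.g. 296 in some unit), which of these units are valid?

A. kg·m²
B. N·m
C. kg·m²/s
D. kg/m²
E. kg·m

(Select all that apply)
A

moment of inertia has SI base units: kg * m^2

Checking each option against kg * m^2:
  A. kg·m²: ✓ matches
  B. N·m: ✗ does not match
  C. kg·m²/s: ✗ does not match
  D. kg/m²: ✗ does not match
  E. kg·m: ✗ does not match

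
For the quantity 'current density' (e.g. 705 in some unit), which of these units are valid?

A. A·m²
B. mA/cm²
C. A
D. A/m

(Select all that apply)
B

current density has SI base units: A / m^2

Checking each option against A / m^2:
  A. A·m²: ✗ does not match
  B. mA/cm²: ✓ matches
  C. A: ✗ does not match
  D. A/m: ✗ does not match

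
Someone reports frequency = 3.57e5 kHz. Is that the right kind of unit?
Yes

frequency has SI base units: 1 / s
kHz reduces to the same SI base units, so it is a valid unit for frequency.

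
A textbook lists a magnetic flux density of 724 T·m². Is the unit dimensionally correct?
No

magnetic flux density has SI base units: kg / (A * s^2)
T·m² does NOT reduce to kg / (A * s^2); a valid unit for magnetic flux density would be e.g. T.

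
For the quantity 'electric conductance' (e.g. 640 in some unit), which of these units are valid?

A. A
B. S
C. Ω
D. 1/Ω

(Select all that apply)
B, D

electric conductance has SI base units: A^2 * s^3 / (kg * m^2)

Checking each option against A^2 * s^3 / (kg * m^2):
  A. A: ✗ does not match
  B. S: ✓ matches
  C. Ω: ✗ does not match
  D. 1/Ω: ✓ matches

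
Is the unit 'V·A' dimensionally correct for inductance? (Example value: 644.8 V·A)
No

inductance has SI base units: kg * m^2 / (A^2 * s^2)
V·A does NOT reduce to kg * m^2 / (A^2 * s^2); a valid unit for inductance would be e.g. H.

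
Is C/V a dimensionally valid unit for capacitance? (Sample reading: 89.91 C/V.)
Yes

capacitance has SI base units: A^2 * s^4 / (kg * m^2)
C/V reduces to the same SI base units, so it is a valid unit for capacitance.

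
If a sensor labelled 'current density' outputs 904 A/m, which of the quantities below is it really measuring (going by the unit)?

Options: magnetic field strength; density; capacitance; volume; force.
magnetic field strength

current density should have units dimensionally equivalent to A / m^2 (e.g. A/m²).
The given unit 'A/m' reduces to A / m. Of the listed options, that is the dimensionality of magnetic field strength.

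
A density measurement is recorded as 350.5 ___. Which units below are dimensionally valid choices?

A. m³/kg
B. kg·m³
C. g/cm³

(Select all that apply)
C

density has SI base units: kg / m^3

Checking each option against kg / m^3:
  A. m³/kg: ✗ does not match
  B. kg·m³: ✗ does not match
  C. g/cm³: ✓ matches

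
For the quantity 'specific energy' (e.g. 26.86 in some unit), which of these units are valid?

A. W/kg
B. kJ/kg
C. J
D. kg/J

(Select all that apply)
B

specific energy has SI base units: m^2 / s^2

Checking each option against m^2 / s^2:
  A. W/kg: ✗ does not match
  B. kJ/kg: ✓ matches
  C. J: ✗ does not match
  D. kg/J: ✗ does not match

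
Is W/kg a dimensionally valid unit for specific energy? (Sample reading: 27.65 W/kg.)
No

specific energy has SI base units: m^2 / s^2
W/kg does NOT reduce to m^2 / s^2; a valid unit for specific energy would be e.g. J/kg.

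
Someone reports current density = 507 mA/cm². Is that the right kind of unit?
Yes

current density has SI base units: A / m^2
mA/cm² reduces to the same SI base units, so it is a valid unit for current density.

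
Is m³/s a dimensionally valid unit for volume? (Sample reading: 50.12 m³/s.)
No

volume has SI base units: m^3
m³/s does NOT reduce to m^3; a valid unit for volume would be e.g. m³.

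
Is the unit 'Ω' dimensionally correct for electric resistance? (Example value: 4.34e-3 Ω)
Yes

electric resistance has SI base units: kg * m^2 / (A^2 * s^3)
Ω reduces to the same SI base units, so it is a valid unit for electric resistance.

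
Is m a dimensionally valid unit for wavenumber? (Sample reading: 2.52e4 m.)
No

wavenumber has SI base units: 1 / m
m does NOT reduce to 1 / m; a valid unit for wavenumber would be e.g. 1/m.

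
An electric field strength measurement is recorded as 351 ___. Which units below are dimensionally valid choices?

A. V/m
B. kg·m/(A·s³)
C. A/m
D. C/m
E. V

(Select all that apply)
A, B

electric field strength has SI base units: kg * m / (A * s^3)

Checking each option against kg * m / (A * s^3):
  A. V/m: ✓ matches
  B. kg·m/(A·s³): ✓ matches
  C. A/m: ✗ does not match
  D. C/m: ✗ does not match
  E. V: ✗ does not match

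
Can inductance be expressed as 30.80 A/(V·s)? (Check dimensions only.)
No

inductance has SI base units: kg * m^2 / (A^2 * s^2)
A/(V·s) does NOT reduce to kg * m^2 / (A^2 * s^2); a valid unit for inductance would be e.g. H.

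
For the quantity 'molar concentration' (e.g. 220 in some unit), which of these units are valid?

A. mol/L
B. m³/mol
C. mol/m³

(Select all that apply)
A, C

molar concentration has SI base units: mol / m^3

Checking each option against mol / m^3:
  A. mol/L: ✓ matches
  B. m³/mol: ✗ does not match
  C. mol/m³: ✓ matches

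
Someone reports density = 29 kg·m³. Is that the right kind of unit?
No

density has SI base units: kg / m^3
kg·m³ does NOT reduce to kg / m^3; a valid unit for density would be e.g. kg/m³.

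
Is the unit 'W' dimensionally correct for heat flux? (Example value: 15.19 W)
No

heat flux has SI base units: kg / s^3
W does NOT reduce to kg / s^3; a valid unit for heat flux would be e.g. W/m².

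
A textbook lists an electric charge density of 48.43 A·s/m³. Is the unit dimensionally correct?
Yes

electric charge density has SI base units: A * s / m^3
A·s/m³ reduces to the same SI base units, so it is a valid unit for electric charge density.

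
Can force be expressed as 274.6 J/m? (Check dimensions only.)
Yes

force has SI base units: kg * m / s^2
J/m reduces to the same SI base units, so it is a valid unit for force.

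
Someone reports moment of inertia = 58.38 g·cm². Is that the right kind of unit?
Yes

moment of inertia has SI base units: kg * m^2
g·cm² reduces to the same SI base units, so it is a valid unit for moment of inertia.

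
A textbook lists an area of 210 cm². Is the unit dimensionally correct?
Yes

area has SI base units: m^2
cm² reduces to the same SI base units, so it is a valid unit for area.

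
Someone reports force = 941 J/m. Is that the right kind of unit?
Yes

force has SI base units: kg * m / s^2
J/m reduces to the same SI base units, so it is a valid unit for force.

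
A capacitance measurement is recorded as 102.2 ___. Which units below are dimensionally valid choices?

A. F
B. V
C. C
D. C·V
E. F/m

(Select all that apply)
A

capacitance has SI base units: A^2 * s^4 / (kg * m^2)

Checking each option against A^2 * s^4 / (kg * m^2):
  A. F: ✓ matches
  B. V: ✗ does not match
  C. C: ✗ does not match
  D. C·V: ✗ does not match
  E. F/m: ✗ does not match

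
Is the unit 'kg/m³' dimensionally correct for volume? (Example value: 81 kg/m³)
No

volume has SI base units: m^3
kg/m³ does NOT reduce to m^3; a valid unit for volume would be e.g. m³.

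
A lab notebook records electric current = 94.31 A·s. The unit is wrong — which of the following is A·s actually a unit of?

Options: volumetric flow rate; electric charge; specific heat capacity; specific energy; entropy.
electric charge

electric current should have units dimensionally equivalent to A (e.g. A).
The given unit 'A·s' reduces to A * s. Of the listed options, that is the dimensionality of electric charge.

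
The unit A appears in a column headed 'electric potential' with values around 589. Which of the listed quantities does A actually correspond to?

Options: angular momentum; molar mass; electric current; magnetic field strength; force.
electric current

electric potential should have units dimensionally equivalent to kg * m^2 / (A * s^3) (e.g. V).
The given unit 'A' reduces to A. Of the listed options, that is the dimensionality of electric current.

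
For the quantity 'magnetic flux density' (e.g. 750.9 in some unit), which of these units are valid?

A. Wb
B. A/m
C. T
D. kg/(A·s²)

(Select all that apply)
C, D

magnetic flux density has SI base units: kg / (A * s^2)

Checking each option against kg / (A * s^2):
  A. Wb: ✗ does not match
  B. A/m: ✗ does not match
  C. T: ✓ matches
  D. kg/(A·s²): ✓ matches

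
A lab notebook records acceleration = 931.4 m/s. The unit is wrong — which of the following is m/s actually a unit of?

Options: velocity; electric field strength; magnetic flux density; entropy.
velocity

acceleration should have units dimensionally equivalent to m / s^2 (e.g. m/s²).
The given unit 'm/s' reduces to m / s. Of the listed options, that is the dimensionality of velocity.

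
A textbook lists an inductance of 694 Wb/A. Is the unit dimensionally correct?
Yes

inductance has SI base units: kg * m^2 / (A^2 * s^2)
Wb/A reduces to the same SI base units, so it is a valid unit for inductance.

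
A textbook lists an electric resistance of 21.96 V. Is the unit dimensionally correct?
No

electric resistance has SI base units: kg * m^2 / (A^2 * s^3)
V does NOT reduce to kg * m^2 / (A^2 * s^3); a valid unit for electric resistance would be e.g. Ω.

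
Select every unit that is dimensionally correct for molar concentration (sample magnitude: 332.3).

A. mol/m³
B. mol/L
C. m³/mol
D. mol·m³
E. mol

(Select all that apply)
A, B

molar concentration has SI base units: mol / m^3

Checking each option against mol / m^3:
  A. mol/m³: ✓ matches
  B. mol/L: ✓ matches
  C. m³/mol: ✗ does not match
  D. mol·m³: ✗ does not match
  E. mol: ✗ does not match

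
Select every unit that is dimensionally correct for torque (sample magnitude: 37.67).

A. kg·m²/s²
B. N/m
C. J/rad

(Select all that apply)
A, C

torque has SI base units: kg * m^2 / s^2

Checking each option against kg * m^2 / s^2:
  A. kg·m²/s²: ✓ matches
  B. N/m: ✗ does not match
  C. J/rad: ✓ matches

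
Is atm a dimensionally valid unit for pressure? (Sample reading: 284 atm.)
Yes

pressure has SI base units: kg / (m * s^2)
atm reduces to the same SI base units, so it is a valid unit for pressure.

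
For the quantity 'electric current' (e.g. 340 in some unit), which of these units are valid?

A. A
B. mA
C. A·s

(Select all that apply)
A, B

electric current has SI base units: A

Checking each option against A:
  A. A: ✓ matches
  B. mA: ✓ matches
  C. A·s: ✗ does not match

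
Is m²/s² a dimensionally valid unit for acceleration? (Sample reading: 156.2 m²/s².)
No

acceleration has SI base units: m / s^2
m²/s² does NOT reduce to m / s^2; a valid unit for acceleration would be e.g. m/s².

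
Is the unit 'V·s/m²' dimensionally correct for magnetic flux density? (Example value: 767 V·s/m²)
Yes

magnetic flux density has SI base units: kg / (A * s^2)
V·s/m² reduces to the same SI base units, so it is a valid unit for magnetic flux density.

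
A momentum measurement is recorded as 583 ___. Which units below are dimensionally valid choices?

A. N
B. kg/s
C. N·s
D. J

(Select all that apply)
C

momentum has SI base units: kg * m / s

Checking each option against kg * m / s:
  A. N: ✗ does not match
  B. kg/s: ✗ does not match
  C. N·s: ✓ matches
  D. J: ✗ does not match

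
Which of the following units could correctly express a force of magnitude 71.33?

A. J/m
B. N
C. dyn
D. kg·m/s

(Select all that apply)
A, B, C

force has SI base units: kg * m / s^2

Checking each option against kg * m / s^2:
  A. J/m: ✓ matches
  B. N: ✓ matches
  C. dyn: ✓ matches
  D. kg·m/s: ✗ does not match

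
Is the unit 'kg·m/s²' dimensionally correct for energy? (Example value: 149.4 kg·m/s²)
No

energy has SI base units: kg * m^2 / s^2
kg·m/s² does NOT reduce to kg * m^2 / s^2; a valid unit for energy would be e.g. J.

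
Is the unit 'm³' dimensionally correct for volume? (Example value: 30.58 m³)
Yes

volume has SI base units: m^3
m³ reduces to the same SI base units, so it is a valid unit for volume.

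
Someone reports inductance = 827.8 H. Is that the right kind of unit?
Yes

inductance has SI base units: kg * m^2 / (A^2 * s^2)
H reduces to the same SI base units, so it is a valid unit for inductance.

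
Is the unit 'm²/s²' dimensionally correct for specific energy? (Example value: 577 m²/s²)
Yes

specific energy has SI base units: m^2 / s^2
m²/s² reduces to the same SI base units, so it is a valid unit for specific energy.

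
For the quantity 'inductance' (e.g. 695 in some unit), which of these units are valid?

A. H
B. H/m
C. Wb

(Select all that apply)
A

inductance has SI base units: kg * m^2 / (A^2 * s^2)

Checking each option against kg * m^2 / (A^2 * s^2):
  A. H: ✓ matches
  B. H/m: ✗ does not match
  C. Wb: ✗ does not match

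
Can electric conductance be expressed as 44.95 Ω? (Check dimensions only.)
No

electric conductance has SI base units: A^2 * s^3 / (kg * m^2)
Ω does NOT reduce to A^2 * s^3 / (kg * m^2); a valid unit for electric conductance would be e.g. S.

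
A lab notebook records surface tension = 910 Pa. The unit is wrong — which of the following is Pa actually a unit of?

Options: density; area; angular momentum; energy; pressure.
pressure

surface tension should have units dimensionally equivalent to kg / s^2 (e.g. N/m).
The given unit 'Pa' reduces to kg / (m * s^2). Of the listed options, that is the dimensionality of pressure.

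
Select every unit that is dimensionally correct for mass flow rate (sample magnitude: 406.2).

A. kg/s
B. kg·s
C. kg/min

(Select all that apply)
A, C

mass flow rate has SI base units: kg / s

Checking each option against kg / s:
  A. kg/s: ✓ matches
  B. kg·s: ✗ does not match
  C. kg/min: ✓ matches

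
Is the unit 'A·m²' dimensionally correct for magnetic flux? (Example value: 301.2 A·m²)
No

magnetic flux has SI base units: kg * m^2 / (A * s^2)
A·m² does NOT reduce to kg * m^2 / (A * s^2); a valid unit for magnetic flux would be e.g. Wb.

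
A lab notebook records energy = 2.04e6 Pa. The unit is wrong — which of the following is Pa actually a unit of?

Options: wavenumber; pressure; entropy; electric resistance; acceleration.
pressure

energy should have units dimensionally equivalent to kg * m^2 / s^2 (e.g. J).
The given unit 'Pa' reduces to kg / (m * s^2). Of the listed options, that is the dimensionality of pressure.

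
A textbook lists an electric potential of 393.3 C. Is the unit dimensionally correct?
No

electric potential has SI base units: kg * m^2 / (A * s^3)
C does NOT reduce to kg * m^2 / (A * s^3); a valid unit for electric potential would be e.g. V.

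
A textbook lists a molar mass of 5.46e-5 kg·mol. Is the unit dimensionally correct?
No

molar mass has SI base units: kg / mol
kg·mol does NOT reduce to kg / mol; a valid unit for molar mass would be e.g. kg/mol.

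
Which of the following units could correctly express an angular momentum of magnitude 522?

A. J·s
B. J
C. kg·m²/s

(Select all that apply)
A, C

angular momentum has SI base units: kg * m^2 / s

Checking each option against kg * m^2 / s:
  A. J·s: ✓ matches
  B. J: ✗ does not match
  C. kg·m²/s: ✓ matches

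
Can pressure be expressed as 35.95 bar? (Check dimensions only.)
Yes

pressure has SI base units: kg / (m * s^2)
bar reduces to the same SI base units, so it is a valid unit for pressure.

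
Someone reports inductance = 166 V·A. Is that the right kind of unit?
No

inductance has SI base units: kg * m^2 / (A^2 * s^2)
V·A does NOT reduce to kg * m^2 / (A^2 * s^2); a valid unit for inductance would be e.g. H.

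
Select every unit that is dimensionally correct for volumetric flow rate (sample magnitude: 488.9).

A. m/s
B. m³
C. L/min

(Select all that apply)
C

volumetric flow rate has SI base units: m^3 / s

Checking each option against m^3 / s:
  A. m/s: ✗ does not match
  B. m³: ✗ does not match
  C. L/min: ✓ matches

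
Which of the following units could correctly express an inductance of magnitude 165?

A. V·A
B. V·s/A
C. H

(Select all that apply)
B, C

inductance has SI base units: kg * m^2 / (A^2 * s^2)

Checking each option against kg * m^2 / (A^2 * s^2):
  A. V·A: ✗ does not match
  B. V·s/A: ✓ matches
  C. H: ✓ matches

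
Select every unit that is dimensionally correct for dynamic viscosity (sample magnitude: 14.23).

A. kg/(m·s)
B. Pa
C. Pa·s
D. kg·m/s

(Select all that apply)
A, C

dynamic viscosity has SI base units: kg / (m * s)

Checking each option against kg / (m * s):
  A. kg/(m·s): ✓ matches
  B. Pa: ✗ does not match
  C. Pa·s: ✓ matches
  D. kg·m/s: ✗ does not match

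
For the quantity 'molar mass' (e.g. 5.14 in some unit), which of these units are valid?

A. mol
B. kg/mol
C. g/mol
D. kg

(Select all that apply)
B, C

molar mass has SI base units: kg / mol

Checking each option against kg / mol:
  A. mol: ✗ does not match
  B. kg/mol: ✓ matches
  C. g/mol: ✓ matches
  D. kg: ✗ does not match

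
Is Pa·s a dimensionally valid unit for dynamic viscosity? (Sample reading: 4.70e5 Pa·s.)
Yes

dynamic viscosity has SI base units: kg / (m * s)
Pa·s reduces to the same SI base units, so it is a valid unit for dynamic viscosity.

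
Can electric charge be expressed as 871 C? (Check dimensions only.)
Yes

electric charge has SI base units: A * s
C reduces to the same SI base units, so it is a valid unit for electric charge.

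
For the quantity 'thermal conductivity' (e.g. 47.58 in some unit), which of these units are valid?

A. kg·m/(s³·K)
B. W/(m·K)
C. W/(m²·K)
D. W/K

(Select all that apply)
A, B

thermal conductivity has SI base units: kg * m / (s^3 * K)

Checking each option against kg * m / (s^3 * K):
  A. kg·m/(s³·K): ✓ matches
  B. W/(m·K): ✓ matches
  C. W/(m²·K): ✗ does not match
  D. W/K: ✗ does not match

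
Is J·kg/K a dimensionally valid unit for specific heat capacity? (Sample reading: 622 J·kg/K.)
No

specific heat capacity has SI base units: m^2 / (s^2 * K)
J·kg/K does NOT reduce to m^2 / (s^2 * K); a valid unit for specific heat capacity would be e.g. J/(kg·K).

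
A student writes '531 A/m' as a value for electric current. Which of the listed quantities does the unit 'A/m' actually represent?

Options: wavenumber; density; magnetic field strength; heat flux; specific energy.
magnetic field strength

electric current should have units dimensionally equivalent to A (e.g. A).
The given unit 'A/m' reduces to A / m. Of the listed options, that is the dimensionality of magnetic field strength.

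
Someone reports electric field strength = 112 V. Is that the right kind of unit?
No

electric field strength has SI base units: kg * m / (A * s^3)
V does NOT reduce to kg * m / (A * s^3); a valid unit for electric field strength would be e.g. V/m.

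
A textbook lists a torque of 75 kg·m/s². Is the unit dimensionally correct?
No

torque has SI base units: kg * m^2 / s^2
kg·m/s² does NOT reduce to kg * m^2 / s^2; a valid unit for torque would be e.g. N·m.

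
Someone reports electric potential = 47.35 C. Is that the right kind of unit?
No

electric potential has SI base units: kg * m^2 / (A * s^3)
C does NOT reduce to kg * m^2 / (A * s^3); a valid unit for electric potential would be e.g. V.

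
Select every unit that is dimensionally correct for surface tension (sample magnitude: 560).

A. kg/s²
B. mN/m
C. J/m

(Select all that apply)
A, B

surface tension has SI base units: kg / s^2

Checking each option against kg / s^2:
  A. kg/s²: ✓ matches
  B. mN/m: ✓ matches
  C. J/m: ✗ does not match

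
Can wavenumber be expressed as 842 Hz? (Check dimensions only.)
No

wavenumber has SI base units: 1 / m
Hz does NOT reduce to 1 / m; a valid unit for wavenumber would be e.g. 1/m.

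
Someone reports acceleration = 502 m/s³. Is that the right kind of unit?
No

acceleration has SI base units: m / s^2
m/s³ does NOT reduce to m / s^2; a valid unit for acceleration would be e.g. m/s².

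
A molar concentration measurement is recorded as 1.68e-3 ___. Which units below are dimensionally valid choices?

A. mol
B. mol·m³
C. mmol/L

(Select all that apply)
C

molar concentration has SI base units: mol / m^3

Checking each option against mol / m^3:
  A. mol: ✗ does not match
  B. mol·m³: ✗ does not match
  C. mmol/L: ✓ matches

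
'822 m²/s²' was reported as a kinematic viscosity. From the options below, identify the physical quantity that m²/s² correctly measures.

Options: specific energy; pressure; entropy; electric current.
specific energy

kinematic viscosity should have units dimensionally equivalent to m^2 / s (e.g. m²/s).
The given unit 'm²/s²' reduces to m^2 / s^2. Of the listed options, that is the dimensionality of specific energy.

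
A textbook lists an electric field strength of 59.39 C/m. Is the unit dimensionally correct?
No

electric field strength has SI base units: kg * m / (A * s^3)
C/m does NOT reduce to kg * m / (A * s^3); a valid unit for electric field strength would be e.g. V/m.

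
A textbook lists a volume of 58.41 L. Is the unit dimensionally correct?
Yes

volume has SI base units: m^3
L reduces to the same SI base units, so it is a valid unit for volume.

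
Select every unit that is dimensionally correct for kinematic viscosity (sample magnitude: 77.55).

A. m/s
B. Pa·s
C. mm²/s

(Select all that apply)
C

kinematic viscosity has SI base units: m^2 / s

Checking each option against m^2 / s:
  A. m/s: ✗ does not match
  B. Pa·s: ✗ does not match
  C. mm²/s: ✓ matches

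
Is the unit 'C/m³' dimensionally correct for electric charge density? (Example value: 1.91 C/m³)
Yes

electric charge density has SI base units: A * s / m^3
C/m³ reduces to the same SI base units, so it is a valid unit for electric charge density.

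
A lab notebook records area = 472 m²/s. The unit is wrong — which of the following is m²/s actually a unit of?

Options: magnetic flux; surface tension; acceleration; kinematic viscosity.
kinematic viscosity

area should have units dimensionally equivalent to m^2 (e.g. m²).
The given unit 'm²/s' reduces to m^2 / s. Of the listed options, that is the dimensionality of kinematic viscosity.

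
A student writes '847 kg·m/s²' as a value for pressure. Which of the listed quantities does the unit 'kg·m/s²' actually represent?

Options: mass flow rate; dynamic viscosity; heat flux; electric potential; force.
force

pressure should have units dimensionally equivalent to kg / (m * s^2) (e.g. Pa).
The given unit 'kg·m/s²' reduces to kg * m / s^2. Of the listed options, that is the dimensionality of force.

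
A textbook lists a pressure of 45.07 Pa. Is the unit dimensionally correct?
Yes

pressure has SI base units: kg / (m * s^2)
Pa reduces to the same SI base units, so it is a valid unit for pressure.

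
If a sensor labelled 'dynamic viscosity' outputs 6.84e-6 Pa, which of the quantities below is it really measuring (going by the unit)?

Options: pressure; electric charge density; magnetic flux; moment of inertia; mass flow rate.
pressure

dynamic viscosity should have units dimensionally equivalent to kg / (m * s) (e.g. Pa·s).
The given unit 'Pa' reduces to kg / (m * s^2). Of the listed options, that is the dimensionality of pressure.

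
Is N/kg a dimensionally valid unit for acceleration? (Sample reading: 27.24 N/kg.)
Yes

acceleration has SI base units: m / s^2
N/kg reduces to the same SI base units, so it is a valid unit for acceleration.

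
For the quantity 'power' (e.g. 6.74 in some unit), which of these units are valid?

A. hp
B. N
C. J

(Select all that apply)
A

power has SI base units: kg * m^2 / s^3

Checking each option against kg * m^2 / s^3:
  A. hp: ✓ matches
  B. N: ✗ does not match
  C. J: ✗ does not match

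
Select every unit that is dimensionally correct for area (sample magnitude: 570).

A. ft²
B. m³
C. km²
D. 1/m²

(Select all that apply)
A, C

area has SI base units: m^2

Checking each option against m^2:
  A. ft²: ✓ matches
  B. m³: ✗ does not match
  C. km²: ✓ matches
  D. 1/m²: ✗ does not match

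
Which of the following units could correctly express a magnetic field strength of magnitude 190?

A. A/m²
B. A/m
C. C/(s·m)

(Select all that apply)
B, C

magnetic field strength has SI base units: A / m

Checking each option against A / m:
  A. A/m²: ✗ does not match
  B. A/m: ✓ matches
  C. C/(s·m): ✓ matches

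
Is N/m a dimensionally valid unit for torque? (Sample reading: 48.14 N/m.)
No

torque has SI base units: kg * m^2 / s^2
N/m does NOT reduce to kg * m^2 / s^2; a valid unit for torque would be e.g. N·m.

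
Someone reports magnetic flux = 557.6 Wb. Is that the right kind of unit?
Yes

magnetic flux has SI base units: kg * m^2 / (A * s^2)
Wb reduces to the same SI base units, so it is a valid unit for magnetic flux.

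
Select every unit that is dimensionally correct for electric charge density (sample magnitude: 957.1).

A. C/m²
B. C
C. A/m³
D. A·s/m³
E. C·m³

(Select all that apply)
D

electric charge density has SI base units: A * s / m^3

Checking each option against A * s / m^3:
  A. C/m²: ✗ does not match
  B. C: ✗ does not match
  C. A/m³: ✗ does not match
  D. A·s/m³: ✓ matches
  E. C·m³: ✗ does not match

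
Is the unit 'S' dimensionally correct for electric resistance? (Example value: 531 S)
No

electric resistance has SI base units: kg * m^2 / (A^2 * s^3)
S does NOT reduce to kg * m^2 / (A^2 * s^3); a valid unit for electric resistance would be e.g. Ω.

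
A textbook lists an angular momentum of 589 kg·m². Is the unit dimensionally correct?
No

angular momentum has SI base units: kg * m^2 / s
kg·m² does NOT reduce to kg * m^2 / s; a valid unit for angular momentum would be e.g. kg·m²/s.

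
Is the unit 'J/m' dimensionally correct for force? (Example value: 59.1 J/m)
Yes

force has SI base units: kg * m / s^2
J/m reduces to the same SI base units, so it is a valid unit for force.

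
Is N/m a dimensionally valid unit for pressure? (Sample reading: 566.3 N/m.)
No

pressure has SI base units: kg / (m * s^2)
N/m does NOT reduce to kg / (m * s^2); a valid unit for pressure would be e.g. Pa.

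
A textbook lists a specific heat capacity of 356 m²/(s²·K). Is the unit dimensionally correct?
Yes

specific heat capacity has SI base units: m^2 / (s^2 * K)
m²/(s²·K) reduces to the same SI base units, so it is a valid unit for specific heat capacity.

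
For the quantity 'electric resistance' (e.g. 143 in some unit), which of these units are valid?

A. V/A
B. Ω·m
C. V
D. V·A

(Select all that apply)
A

electric resistance has SI base units: kg * m^2 / (A^2 * s^3)

Checking each option against kg * m^2 / (A^2 * s^3):
  A. V/A: ✓ matches
  B. Ω·m: ✗ does not match
  C. V: ✗ does not match
  D. V·A: ✗ does not match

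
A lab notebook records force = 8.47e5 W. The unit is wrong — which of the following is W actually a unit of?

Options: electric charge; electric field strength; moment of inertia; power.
power

force should have units dimensionally equivalent to kg * m / s^2 (e.g. N).
The given unit 'W' reduces to kg * m^2 / s^3. Of the listed options, that is the dimensionality of power.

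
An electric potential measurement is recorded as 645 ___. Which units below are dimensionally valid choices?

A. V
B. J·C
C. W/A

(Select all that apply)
A, C

electric potential has SI base units: kg * m^2 / (A * s^3)

Checking each option against kg * m^2 / (A * s^3):
  A. V: ✓ matches
  B. J·C: ✗ does not match
  C. W/A: ✓ matches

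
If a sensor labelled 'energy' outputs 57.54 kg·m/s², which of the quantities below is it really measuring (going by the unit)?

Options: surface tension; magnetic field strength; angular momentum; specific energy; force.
force

energy should have units dimensionally equivalent to kg * m^2 / s^2 (e.g. J).
The given unit 'kg·m/s²' reduces to kg * m / s^2. Of the listed options, that is the dimensionality of force.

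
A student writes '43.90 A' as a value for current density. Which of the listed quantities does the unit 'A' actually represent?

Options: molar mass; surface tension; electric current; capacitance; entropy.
electric current

current density should have units dimensionally equivalent to A / m^2 (e.g. A/m²).
The given unit 'A' reduces to A. Of the listed options, that is the dimensionality of electric current.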